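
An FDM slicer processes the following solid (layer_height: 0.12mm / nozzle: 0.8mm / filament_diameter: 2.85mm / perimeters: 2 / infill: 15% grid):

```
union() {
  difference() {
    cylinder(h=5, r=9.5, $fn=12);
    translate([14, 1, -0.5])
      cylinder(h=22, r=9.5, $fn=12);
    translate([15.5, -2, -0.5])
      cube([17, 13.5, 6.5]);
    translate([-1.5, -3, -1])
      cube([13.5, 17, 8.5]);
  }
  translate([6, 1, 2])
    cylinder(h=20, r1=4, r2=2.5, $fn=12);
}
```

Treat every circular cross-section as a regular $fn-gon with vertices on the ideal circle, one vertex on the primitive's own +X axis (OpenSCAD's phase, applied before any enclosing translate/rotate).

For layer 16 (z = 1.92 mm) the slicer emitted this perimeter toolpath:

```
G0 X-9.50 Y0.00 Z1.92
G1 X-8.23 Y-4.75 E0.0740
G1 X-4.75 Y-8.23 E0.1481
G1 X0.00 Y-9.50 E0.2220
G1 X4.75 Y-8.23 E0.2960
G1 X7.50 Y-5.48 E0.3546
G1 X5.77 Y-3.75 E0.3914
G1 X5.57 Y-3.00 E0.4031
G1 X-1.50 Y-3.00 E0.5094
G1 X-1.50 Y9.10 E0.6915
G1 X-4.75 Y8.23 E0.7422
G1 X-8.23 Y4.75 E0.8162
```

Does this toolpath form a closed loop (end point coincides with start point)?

Start point (G0): (-9.50, 0.00). End point (last G1): the path does not return to the start — open.

no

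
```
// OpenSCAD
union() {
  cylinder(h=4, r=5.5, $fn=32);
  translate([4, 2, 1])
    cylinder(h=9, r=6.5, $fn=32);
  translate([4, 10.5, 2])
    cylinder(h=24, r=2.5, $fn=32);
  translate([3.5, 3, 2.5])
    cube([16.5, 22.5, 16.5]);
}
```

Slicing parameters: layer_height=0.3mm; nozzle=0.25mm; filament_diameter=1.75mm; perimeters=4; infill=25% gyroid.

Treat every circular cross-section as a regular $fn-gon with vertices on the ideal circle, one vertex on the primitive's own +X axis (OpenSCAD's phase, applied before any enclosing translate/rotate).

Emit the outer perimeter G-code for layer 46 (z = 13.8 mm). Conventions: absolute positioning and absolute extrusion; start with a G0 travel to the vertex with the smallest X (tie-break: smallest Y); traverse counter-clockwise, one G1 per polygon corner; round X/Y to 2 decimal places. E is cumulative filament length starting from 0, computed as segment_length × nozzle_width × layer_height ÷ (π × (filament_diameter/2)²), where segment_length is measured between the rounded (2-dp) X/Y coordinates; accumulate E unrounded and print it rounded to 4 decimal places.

G0 X1.50 Y10.50 Z13.80
G1 X1.55 Y10.01 E0.0154
G1 X1.69 Y9.54 E0.0306
G1 X1.92 Y9.11 E0.0459
G1 X2.23 Y8.73 E0.0611
G1 X2.61 Y8.42 E0.0764
G1 X3.04 Y8.19 E0.0916
G1 X3.50 Y8.05 E0.1066
G1 X3.50 Y3.00 E0.2641
G1 X20.00 Y3.00 E0.7786
G1 X20.00 Y25.50 E1.4802
G1 X3.50 Y25.50 E1.9947
G1 X3.50 Y12.95 E2.3860
G1 X3.04 Y12.81 E2.4010
G1 X2.61 Y12.58 E2.4162
G1 X2.23 Y12.27 E2.4315
G1 X1.92 Y11.89 E2.4468
G1 X1.69 Y11.46 E2.4620
G1 X1.55 Y10.99 E2.4773
G1 X1.50 Y10.50 E2.4926

At z = 13.8 mm: the cylinder is not intersected at this z (z outside [0, 4]); the cylinder at (4, 2) is not intersected at this z (z outside [1, 10]); the r=2.5 cylinder at (4, 10.5) contributes a regular 32-gon of circumradius 2.5; the cube at (3.5, 3) is present — its section is the full 16.5×22.5 rectangle; Merging all regions: the regions partially overlap (shared area 12.23 mm²), so overlapping operands fuse into one piece — 1 connected region. The outline is a single polygon with 19 vertices. Extrusion per mm of travel: 0.25 × 0.3 / (π × 0.875²) = 0.031181. Accumulating E over each segment gives final E = 2.4926.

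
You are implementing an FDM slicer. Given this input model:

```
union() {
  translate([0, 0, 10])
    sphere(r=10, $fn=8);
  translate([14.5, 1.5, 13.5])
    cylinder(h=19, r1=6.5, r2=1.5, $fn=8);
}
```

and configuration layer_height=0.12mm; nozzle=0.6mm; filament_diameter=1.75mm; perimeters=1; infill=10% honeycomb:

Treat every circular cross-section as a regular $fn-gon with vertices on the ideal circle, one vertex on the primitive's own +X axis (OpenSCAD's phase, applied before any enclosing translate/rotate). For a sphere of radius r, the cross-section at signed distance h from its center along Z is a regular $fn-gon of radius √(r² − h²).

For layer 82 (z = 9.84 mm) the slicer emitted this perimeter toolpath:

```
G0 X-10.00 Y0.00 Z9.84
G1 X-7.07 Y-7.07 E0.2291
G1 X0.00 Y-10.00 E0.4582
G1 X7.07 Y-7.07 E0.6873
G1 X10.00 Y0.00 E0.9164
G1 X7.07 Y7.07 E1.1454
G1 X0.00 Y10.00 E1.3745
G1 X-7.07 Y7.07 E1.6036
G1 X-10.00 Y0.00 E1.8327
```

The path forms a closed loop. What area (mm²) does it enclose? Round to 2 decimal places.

282.80 mm²

Apply the shoelace formula to the sequence of (X, Y) vertices; enclosed area = 282.80 mm².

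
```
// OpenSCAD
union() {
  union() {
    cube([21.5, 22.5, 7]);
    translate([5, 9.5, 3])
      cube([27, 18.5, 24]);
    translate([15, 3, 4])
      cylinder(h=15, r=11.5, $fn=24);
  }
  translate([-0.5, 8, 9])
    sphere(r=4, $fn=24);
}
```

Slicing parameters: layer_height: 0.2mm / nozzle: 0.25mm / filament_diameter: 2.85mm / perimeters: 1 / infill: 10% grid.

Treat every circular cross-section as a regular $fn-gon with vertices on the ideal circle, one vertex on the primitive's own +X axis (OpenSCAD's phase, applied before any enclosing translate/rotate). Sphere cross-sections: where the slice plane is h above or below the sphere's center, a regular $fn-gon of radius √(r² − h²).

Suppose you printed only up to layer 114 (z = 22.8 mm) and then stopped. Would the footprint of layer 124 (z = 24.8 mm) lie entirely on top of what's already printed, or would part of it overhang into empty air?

entirely on top

Compare the two slices. At z = 22.8: the cube is not intersected at this z (z outside [0, 7]); the cube at (5, 9.5) (footprint 27×18.5) is included at this height (area 499.50 mm²); the cylinder at (15, 3) is absent (z outside [4, 19]); Merging all regions: only the 27×18.5 cube at (5, 9.5) is present, so the union is just that shape — area = 499.50 mm²; the sphere at (-0.5, 8) does not reach this height (|z−center|=13.800 > r=4); Combining (union): only that combined region is present, so the union is just that shape — area = 499.50 mm². At z = 24.8: the cube does not reach this height (z outside [0, 7]); the cube at (5, 9.5) is present — its section is the full 27×18.5 rectangle (area 499.50 mm²); the cylinder at (15, 3) is absent (z outside [4, 19]); Merging all regions: only the 27×18.5 cube at (5, 9.5) is present, so the union is just that shape — area = 499.50 mm²; the sphere at (-0.5, 8) is absent (|z−center|=15.800 > r=4); Combining (union): only that combined region is present, so the union is just that shape — area = 499.50 mm². Checking containment: the cross-section at z = 24.8 is a subset of the cross-section at z = 22.8.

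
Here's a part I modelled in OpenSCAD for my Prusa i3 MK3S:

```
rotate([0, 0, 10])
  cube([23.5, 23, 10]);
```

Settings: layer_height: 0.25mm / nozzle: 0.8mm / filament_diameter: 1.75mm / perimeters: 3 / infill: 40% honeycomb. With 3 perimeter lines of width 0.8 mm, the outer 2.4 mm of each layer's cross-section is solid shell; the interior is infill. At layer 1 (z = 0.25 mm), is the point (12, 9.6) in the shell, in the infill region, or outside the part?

infill

At z = 0.25 mm: the cube (footprint 23.5×23) is included at this height; (whole slice rotated 10° about Z — lengths, areas and connectivity unchanged). Overall, the cross-section is a single solid region. Undo the 10° rotation: the query point maps to (13.485, 7.370) in the un-rotated model frame. The nearest boundary edge runs (0.00, 0.00)→(23.50, 0.00); distance from the point to it = 7.37 mm. The point is inside the cross-section and 7.37 mm from the nearest boundary — more than the 2.4 mm shell width (3 × 0.8), so it's in the infill interior.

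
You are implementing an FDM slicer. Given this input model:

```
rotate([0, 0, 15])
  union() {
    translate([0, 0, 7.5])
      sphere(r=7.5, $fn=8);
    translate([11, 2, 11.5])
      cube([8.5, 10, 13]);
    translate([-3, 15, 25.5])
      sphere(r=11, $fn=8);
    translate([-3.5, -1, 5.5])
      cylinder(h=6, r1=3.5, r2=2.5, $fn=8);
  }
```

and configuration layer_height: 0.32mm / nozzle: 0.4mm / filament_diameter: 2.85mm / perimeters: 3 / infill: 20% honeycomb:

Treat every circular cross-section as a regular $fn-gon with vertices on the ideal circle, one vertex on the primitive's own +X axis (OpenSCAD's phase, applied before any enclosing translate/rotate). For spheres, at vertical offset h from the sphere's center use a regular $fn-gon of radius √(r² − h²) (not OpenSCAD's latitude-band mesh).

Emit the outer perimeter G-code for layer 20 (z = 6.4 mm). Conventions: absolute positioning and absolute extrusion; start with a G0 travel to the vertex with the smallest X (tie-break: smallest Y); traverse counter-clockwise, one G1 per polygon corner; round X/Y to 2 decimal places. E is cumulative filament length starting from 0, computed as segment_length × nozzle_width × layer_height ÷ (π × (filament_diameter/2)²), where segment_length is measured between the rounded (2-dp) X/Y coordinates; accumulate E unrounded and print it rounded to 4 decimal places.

G0 X-7.17 Y-1.92 Z6.40
G1 X-3.71 Y-6.42 E0.1139
G1 X1.92 Y-7.17 E0.2279
G1 X6.42 Y-3.71 E0.3418
G1 X7.17 Y1.92 E0.4557
G1 X3.71 Y6.42 E0.5696
G1 X-1.92 Y7.17 E0.6836
G1 X-6.42 Y3.71 E0.7975
G1 X-7.17 Y-1.92 E0.9114

At z = 6.4 mm: the r=7.5 sphere contributes a regular 8-gon of circumradius √(7.5²−1.1²) = 7.419; the cube at (11, 2) does not reach this height (z outside [11.5, 24.5]); the sphere at (-3, 15) is not intersected at this z (|z−center|=19.100 > r=11); the cone at (-3.5, -1) contributes a regular 8-gon of circumradius 3.350 (interpolated between r1=3.5 and r2=2.5 at t=0.150); Taking the union: the cone at (-3.5, -1) lies entirely inside the r=7.5 sphere, so the union is just the r=7.5 sphere — 1 connected region; (whole slice rotated 15° about Z — lengths, areas and connectivity unchanged). The outline is a single polygon with 8 vertices. Extrusion per mm of travel: 0.4 × 0.32 / (π × 1.425²) = 0.020065. Accumulating E over each segment gives final E = 0.9114.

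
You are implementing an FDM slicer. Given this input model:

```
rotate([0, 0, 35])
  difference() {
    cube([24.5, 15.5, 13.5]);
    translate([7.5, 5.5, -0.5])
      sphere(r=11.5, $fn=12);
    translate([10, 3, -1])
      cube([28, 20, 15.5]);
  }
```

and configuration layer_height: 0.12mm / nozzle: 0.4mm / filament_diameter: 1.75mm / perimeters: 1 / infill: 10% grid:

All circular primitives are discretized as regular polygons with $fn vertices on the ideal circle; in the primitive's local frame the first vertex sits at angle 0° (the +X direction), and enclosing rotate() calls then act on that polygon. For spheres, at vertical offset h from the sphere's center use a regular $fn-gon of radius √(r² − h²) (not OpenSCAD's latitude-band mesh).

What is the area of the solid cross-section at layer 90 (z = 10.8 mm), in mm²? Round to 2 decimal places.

184.82 mm²

At z = 10.8 mm: the cube is present — its section is the full 24.5×15.5 rectangle (area 379.75 mm²); the r=11.5 sphere at (7.5, 5.5) contributes a regular 12-gon of circumradius √(11.5²−11.3²) = 2.135 (area = (12/2)·2.135²·sin(360°/12) = 13.68 mm²); the 28×20 cube at (10, 3) contributes its full rectangle (area 560.00 mm²); Taking the first minus the rest: starting from the 24.5×15.5 cube (379.75 mm²), the r=11.5 sphere at (7.5, 5.5) lies wholly inside it (removes its full 13.68 mm² and its 13.26 mm outline becomes a hole wall); the 28×20 cube at (10, 3) partially overlaps it — only the 181.25 mm² overlap (of its 560.00 mm²) is removed, clipping the outline — area = 184.82 mm²; (whole slice rotated 35° about Z — lengths, areas and connectivity unchanged). Overall, the cross-section is one region with 1 hole. Net area = 184.82 mm².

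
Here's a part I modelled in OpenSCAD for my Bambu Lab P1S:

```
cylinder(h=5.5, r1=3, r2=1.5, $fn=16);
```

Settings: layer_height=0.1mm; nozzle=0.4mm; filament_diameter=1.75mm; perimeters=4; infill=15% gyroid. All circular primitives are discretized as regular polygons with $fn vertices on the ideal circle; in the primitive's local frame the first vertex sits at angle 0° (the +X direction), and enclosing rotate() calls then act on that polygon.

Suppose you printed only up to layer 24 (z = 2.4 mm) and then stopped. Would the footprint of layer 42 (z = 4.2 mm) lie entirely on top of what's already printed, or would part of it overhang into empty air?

Compare the two slices. At z = 2.4: the cone contributes a regular 16-gon of circumradius 2.345 (interpolated between r1=3 and r2=1.5 at t=0.436) (area = (16/2)·2.345²·sin(360°/16) = 16.84 mm²). At z = 4.2: the cone contributes a regular 16-gon of circumradius 1.855 (interpolated between r1=3 and r2=1.5 at t=0.764) (area = (16/2)·1.855²·sin(360°/16) = 10.53 mm²). Checking containment: the cross-section at z = 4.2 is a subset of the cross-section at z = 2.4.

entirely on top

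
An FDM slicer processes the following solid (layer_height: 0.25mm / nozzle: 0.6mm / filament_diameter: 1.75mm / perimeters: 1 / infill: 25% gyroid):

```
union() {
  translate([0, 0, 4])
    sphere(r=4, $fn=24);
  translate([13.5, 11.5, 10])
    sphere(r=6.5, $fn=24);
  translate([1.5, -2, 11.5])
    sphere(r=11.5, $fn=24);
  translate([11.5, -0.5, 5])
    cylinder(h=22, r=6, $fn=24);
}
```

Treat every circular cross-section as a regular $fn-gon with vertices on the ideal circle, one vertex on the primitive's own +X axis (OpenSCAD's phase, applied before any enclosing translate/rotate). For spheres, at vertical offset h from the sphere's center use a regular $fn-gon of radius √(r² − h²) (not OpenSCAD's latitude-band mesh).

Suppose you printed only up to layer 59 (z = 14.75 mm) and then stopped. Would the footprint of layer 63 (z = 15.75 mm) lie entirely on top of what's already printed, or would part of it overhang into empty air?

entirely on top

Compare the two slices. At z = 14.75: the sphere is absent (|z−center|=10.750 > r=4); the r=6.5 sphere at (13.5, 11.5) contributes a regular 24-gon of circumradius √(6.5²−4.75²) = 4.437 (area = (24/2)·4.437²·sin(360°/24) = 61.15 mm²); the r=11.5 sphere at (1.5, -2) contributes a regular 24-gon of circumradius √(11.5²−3.25²) = 11.031 (area = (24/2)·11.031²·sin(360°/24) = 377.94 mm²); the cylinder at (11.5, -0.5): section is a regular 24-gon, circumradius r=6 (area = (24/2)·6.000²·sin(360°/24) = 111.81 mm²); Taking the union: the regions partially overlap — summed areas 550.90 mm² minus the doubly-counted overlap 59.36 mm² gives 491.54 mm² — area = 491.54 mm². At z = 15.75: the sphere is not intersected at this z (|z−center|=11.750 > r=4); the r=6.5 sphere at (13.5, 11.5) slices to a regular 24-gon of circumradius 3.031 (√(r²−h²) with h=5.75 from center) (area = (24/2)·3.031²·sin(360°/24) = 28.53 mm²); the sphere at (1.5, -2): section is a regular 24-gon, circumradius = √(r²−h²) = √(11.5²−4.25²) = 10.686 (area = (24/2)·10.686²·sin(360°/24) = 354.65 mm²); the r=6 cylinder at (11.5, -0.5) gives a regular 24-gon of circumradius 6 (constant along its height) (area = (24/2)·6.000²·sin(360°/24) = 111.81 mm²); Taking the union: the regions partially overlap — summed areas 494.99 mm² minus the doubly-counted overlap 55.09 mm² gives 439.90 mm² — area = 439.90 mm². Checking containment: the cross-section at z = 15.75 is a subset of the cross-section at z = 14.75.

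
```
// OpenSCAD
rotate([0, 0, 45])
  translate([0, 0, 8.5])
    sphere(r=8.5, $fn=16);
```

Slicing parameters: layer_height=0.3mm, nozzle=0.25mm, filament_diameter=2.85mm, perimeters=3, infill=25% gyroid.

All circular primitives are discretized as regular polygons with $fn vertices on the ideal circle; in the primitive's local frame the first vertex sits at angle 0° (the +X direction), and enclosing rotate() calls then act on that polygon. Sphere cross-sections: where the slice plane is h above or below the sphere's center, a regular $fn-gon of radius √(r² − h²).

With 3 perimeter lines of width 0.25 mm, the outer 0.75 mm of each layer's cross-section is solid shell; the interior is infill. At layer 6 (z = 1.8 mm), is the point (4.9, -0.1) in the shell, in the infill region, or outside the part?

shell

At z = 1.8 mm: the r=8.5 sphere contributes a regular 16-gon of circumradius √(8.5²−6.7²) = 5.231; (whole slice rotated 45° about Z — lengths, areas and connectivity unchanged). Overall, the cross-section is a single solid region. Undo the 45° rotation: the query point maps to (3.394, -3.536) in the un-rotated model frame. The nearest boundary edge runs (2.00, -4.83)→(3.70, -3.70); distance from the point to it = 0.30 mm. The point is inside the cross-section, 0.30 mm from the nearest boundary — within the 0.75 mm shell band (3 × 0.25).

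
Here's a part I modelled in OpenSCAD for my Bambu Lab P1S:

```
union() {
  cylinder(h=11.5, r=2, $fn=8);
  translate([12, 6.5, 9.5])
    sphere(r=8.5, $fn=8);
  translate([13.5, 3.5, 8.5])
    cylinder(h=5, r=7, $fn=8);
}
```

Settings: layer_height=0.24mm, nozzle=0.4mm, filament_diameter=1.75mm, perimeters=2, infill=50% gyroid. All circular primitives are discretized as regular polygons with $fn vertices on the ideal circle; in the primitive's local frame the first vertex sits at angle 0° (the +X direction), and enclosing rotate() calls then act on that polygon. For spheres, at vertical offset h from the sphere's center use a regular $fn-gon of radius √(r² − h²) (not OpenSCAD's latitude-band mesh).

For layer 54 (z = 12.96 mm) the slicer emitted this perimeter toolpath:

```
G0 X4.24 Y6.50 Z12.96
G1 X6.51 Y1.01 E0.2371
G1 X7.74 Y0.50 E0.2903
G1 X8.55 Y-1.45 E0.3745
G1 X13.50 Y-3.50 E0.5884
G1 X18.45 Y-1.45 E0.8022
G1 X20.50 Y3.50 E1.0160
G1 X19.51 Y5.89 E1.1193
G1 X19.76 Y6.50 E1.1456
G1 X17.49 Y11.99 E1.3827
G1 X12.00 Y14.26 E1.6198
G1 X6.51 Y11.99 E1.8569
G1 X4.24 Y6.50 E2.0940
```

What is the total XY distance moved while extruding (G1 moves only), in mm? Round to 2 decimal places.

52.47 mm

Sum the Euclidean lengths of each G1 segment: total = 52.47 mm.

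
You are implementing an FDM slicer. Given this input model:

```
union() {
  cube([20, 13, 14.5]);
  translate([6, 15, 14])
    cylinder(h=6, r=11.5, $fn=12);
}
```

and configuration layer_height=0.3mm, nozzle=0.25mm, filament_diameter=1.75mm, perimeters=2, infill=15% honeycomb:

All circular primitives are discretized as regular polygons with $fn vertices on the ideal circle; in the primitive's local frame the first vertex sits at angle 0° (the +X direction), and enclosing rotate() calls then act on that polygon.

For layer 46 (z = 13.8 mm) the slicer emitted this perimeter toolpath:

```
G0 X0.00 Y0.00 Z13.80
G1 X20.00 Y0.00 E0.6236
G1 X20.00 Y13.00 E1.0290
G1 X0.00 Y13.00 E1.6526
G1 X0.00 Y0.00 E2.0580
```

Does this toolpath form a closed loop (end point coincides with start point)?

yes

Start point (G0): (0.00, 0.00). End point (last G1): the path returns to the start — closed.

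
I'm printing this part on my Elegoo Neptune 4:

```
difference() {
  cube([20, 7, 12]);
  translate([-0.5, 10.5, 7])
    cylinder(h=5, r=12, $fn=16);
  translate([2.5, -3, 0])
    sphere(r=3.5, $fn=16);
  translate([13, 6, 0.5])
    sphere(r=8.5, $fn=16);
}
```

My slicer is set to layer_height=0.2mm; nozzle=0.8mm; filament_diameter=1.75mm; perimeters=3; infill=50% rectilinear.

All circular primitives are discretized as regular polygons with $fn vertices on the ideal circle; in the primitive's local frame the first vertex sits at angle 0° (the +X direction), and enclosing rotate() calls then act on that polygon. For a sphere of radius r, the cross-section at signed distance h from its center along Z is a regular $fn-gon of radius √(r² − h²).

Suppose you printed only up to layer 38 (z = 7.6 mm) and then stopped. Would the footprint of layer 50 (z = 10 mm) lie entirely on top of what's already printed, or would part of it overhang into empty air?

Compare the two slices. At z = 7.6: the 20×7 cube contributes its full rectangle (area 140.00 mm²); the r=12 cylinder at (-0.5, 10.5) gives a regular 16-gon of circumradius 12 (constant along its height) (area = (16/2)·12.000²·sin(360°/16) = 440.85 mm²); the sphere at (2.5, -3) does not reach this height (|z−center|=7.600 > r=3.5); the r=8.5 sphere at (13, 6) contributes a regular 16-gon of circumradius √(8.5²−7.1²) = 4.673 (area = (16/2)·4.673²·sin(360°/16) = 66.86 mm²); After the difference (first − rest): starting from the 20×7 cube (140.00 mm²), the r=12 cylinder at (-0.5, 10.5) partially overlaps it — only the 60.88 mm² overlap (of its 440.85 mm²) is removed, clipping the outline; the r=8.5 sphere at (13, 6) partially overlaps it — only the 37.32 mm² overlap (of its 66.86 mm²) is removed, clipping the outline — area = 41.80 mm². At z = 10: the cube (footprint 20×7) is included at this height (area 140.00 mm²); the r=12 cylinder at (-0.5, 10.5) gives a regular 16-gon of circumradius 12 (constant along its height) (area = (16/2)·12.000²·sin(360°/16) = 440.85 mm²); the sphere at (2.5, -3) is absent (|z−center|=10.000 > r=3.5); the sphere at (13, 6) is absent (|z−center|=9.500 > r=8.5); After the difference (first − rest): starting from the 20×7 cube (140.00 mm²), the r=12 cylinder at (-0.5, 10.5) partially overlaps it — only the 60.88 mm² overlap (of its 440.85 mm²) is removed, clipping the outline — area = 79.12 mm². Checking containment: at z = 10 the cross-section extends beyond the z = 7.6 cross-section by about 37.32 mm².

part overhangs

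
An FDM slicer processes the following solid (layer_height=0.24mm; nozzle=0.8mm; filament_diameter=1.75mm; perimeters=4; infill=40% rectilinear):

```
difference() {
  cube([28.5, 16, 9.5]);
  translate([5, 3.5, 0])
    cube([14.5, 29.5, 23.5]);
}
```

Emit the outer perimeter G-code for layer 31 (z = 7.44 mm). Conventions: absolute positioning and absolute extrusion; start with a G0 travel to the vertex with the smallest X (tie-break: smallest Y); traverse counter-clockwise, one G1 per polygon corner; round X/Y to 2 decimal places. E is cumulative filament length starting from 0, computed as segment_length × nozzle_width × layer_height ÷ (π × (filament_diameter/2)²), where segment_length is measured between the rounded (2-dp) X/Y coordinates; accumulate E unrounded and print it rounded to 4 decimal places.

At z = 7.44 mm: the cube is present — its section is the full 28.5×16 rectangle; the cube at (5, 3.5) is present — its section is the full 14.5×29.5 rectangle; Taking the first minus the rest: starting from the 28.5×16 cube, the 14.5×29.5 cube at (5, 3.5) partially overlaps it — only the 181.25 mm² overlap (of its 427.75 mm²) is removed, clipping the outline — 1 connected region. The outline is a single polygon with 8 vertices. Extrusion per mm of travel: 0.8 × 0.24 / (π × 0.875²) = 0.079824. Accumulating E over each segment gives final E = 9.1000.

G0 X0.00 Y0.00 Z7.44
G1 X28.50 Y0.00 E2.2750
G1 X28.50 Y16.00 E3.5522
G1 X19.50 Y16.00 E4.2706
G1 X19.50 Y3.50 E5.2684
G1 X5.00 Y3.50 E6.4259
G1 X5.00 Y16.00 E7.4237
G1 X0.00 Y16.00 E7.8228
G1 X0.00 Y0.00 E9.1000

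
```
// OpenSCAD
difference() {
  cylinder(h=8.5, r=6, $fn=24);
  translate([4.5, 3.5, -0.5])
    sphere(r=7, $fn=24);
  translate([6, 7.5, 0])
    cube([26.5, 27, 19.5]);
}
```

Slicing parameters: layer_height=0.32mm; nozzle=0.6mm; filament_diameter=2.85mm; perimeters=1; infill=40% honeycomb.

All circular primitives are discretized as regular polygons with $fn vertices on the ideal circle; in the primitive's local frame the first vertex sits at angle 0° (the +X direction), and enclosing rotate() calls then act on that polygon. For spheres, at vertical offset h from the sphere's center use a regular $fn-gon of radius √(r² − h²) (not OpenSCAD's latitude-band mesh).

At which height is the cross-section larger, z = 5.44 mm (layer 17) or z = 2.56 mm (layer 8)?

layer 17 (z = 5.44 mm)

Layer 17 (z = 5.44): the cylinder: section is a regular 24-gon, circumradius r=6 (area = (24/2)·6.000²·sin(360°/24) = 111.81 mm²); the r=7 sphere at (4.5, 3.5) contributes a regular 24-gon of circumradius √(7²−5.94²) = 3.704 (area = (24/2)·3.704²·sin(360°/24) = 42.60 mm²); the 26.5×27 cube at (6, 7.5) contributes its full rectangle (area 715.50 mm²); Taking the first minus the rest: starting from the r=6 cylinder (111.81 mm²), the r=7 sphere at (4.5, 3.5) partially overlaps it — only the 20.35 mm² overlap (of its 42.60 mm²) is removed, clipping the outline; the 26.5×27 cube at (6, 7.5) misses the remaining region (no effect) — area = 91.46 mm². So its area = 91.46 mm². Layer 8 (z = 2.56): the cylinder: section is a regular 24-gon, circumradius r=6 (area = (24/2)·6.000²·sin(360°/24) = 111.81 mm²); the sphere at (4.5, 3.5): section is a regular 24-gon, circumradius = √(r²−h²) = √(7²−3.06²) = 6.296 (area = (24/2)·6.296²·sin(360°/24) = 123.10 mm²); the cube at (6, 7.5) (footprint 26.5×27) is included at this height (area 715.50 mm²); After the difference (first − rest): starting from the r=6 cylinder (111.81 mm²), the r=7 sphere at (4.5, 3.5) partially overlaps it — only the 50.26 mm² overlap (of its 123.10 mm²) is removed, clipping the outline; the 26.5×27 cube at (6, 7.5) misses the remaining region (no effect) — area = 61.55 mm². So its area = 61.55 mm². Layer 17 is larger (91.46 vs 61.55 mm²).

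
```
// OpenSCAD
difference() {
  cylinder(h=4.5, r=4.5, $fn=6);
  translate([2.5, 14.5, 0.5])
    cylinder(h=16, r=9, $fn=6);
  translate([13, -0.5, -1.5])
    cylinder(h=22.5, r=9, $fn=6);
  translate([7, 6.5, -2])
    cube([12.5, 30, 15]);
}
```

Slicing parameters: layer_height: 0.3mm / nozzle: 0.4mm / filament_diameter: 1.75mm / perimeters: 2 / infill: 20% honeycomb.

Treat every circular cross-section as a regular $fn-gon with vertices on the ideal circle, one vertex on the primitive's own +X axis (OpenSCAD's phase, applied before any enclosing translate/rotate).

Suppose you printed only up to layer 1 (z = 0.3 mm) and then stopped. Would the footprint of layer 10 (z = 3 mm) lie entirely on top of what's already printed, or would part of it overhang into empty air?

Compare the two slices. At z = 0.3: the r=4.5 cylinder contributes a regular 6-gon of circumradius 4.5 (area = (6/2)·4.500²·sin(360°/6) = 52.61 mm²); the cylinder at (2.5, 14.5) is absent (z outside [0.5, 16.5]); the cylinder at (13, -0.5): section is a regular 6-gon, circumradius r=9 (area = (6/2)·9.000²·sin(360°/6) = 210.44 mm²); the cube at (7, 6.5) (footprint 12.5×30) is included at this height (area 375.00 mm²); Subtracting the remaining from the first: starting from the r=4.5 cylinder (52.61 mm²), the r=9 cylinder at (13, -0.5) partially overlaps it — only the 0.14 mm² overlap (of its 210.44 mm²) is removed, clipping the outline; the 12.5×30 cube at (7, 6.5) misses the remaining region (no effect) — area = 52.47 mm². At z = 3: the cylinder: section is a regular 6-gon, circumradius r=4.5 (area = (6/2)·4.500²·sin(360°/6) = 52.61 mm²); the cylinder at (2.5, 14.5): section is a regular 6-gon, circumradius r=9 (area = (6/2)·9.000²·sin(360°/6) = 210.44 mm²); the r=9 cylinder at (13, -0.5) gives a regular 6-gon of circumradius 9 (constant along its height) (area = (6/2)·9.000²·sin(360°/6) = 210.44 mm²); the 12.5×30 cube at (7, 6.5) contributes its full rectangle (area 375.00 mm²); Subtracting the remaining from the first: starting from the r=4.5 cylinder (52.61 mm²), the r=9 cylinder at (2.5, 14.5) misses the remaining region (no effect); the r=9 cylinder at (13, -0.5) partially overlaps it — only the 0.14 mm² overlap (of its 210.44 mm²) is removed, clipping the outline; the 12.5×30 cube at (7, 6.5) misses the remaining region (no effect) — area = 52.47 mm². Checking containment: the cross-section at z = 3 is a subset of the cross-section at z = 0.3.

entirely on top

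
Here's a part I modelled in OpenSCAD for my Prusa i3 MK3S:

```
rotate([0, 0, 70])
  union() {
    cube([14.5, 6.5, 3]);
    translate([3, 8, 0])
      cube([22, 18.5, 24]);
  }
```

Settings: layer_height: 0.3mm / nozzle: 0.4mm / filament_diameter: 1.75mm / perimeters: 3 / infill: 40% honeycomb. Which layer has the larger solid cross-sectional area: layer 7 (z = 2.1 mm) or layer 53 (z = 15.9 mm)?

Layer 7 (z = 2.1): the cube (footprint 14.5×6.5) is included at this height (area 94.25 mm²); the 22×18.5 cube at (3, 8) contributes its full rectangle (area 407.00 mm²); Merging all regions: the 2 present regions are separate (no shared area or edge), so areas and boundary lengths simply add and each stays a separate island — area = 501.25 mm²; (whole slice rotated 70° about Z — lengths, areas and connectivity unchanged). So its area = 501.25 mm². Layer 53 (z = 15.9): the cube is absent (z outside [0, 3]); the 22×18.5 cube at (3, 8) contributes its full rectangle (area 407.00 mm²); Merging all regions: only the 22×18.5 cube at (3, 8) is present, so the union is just that shape — area = 407.00 mm²; (rotated 70° about Z; rotation is an isometry so areas/perimeters/island counts are preserved). So its area = 407.00 mm². Layer 7 is larger (501.25 vs 407.00 mm²).

layer 7 (z = 2.1 mm)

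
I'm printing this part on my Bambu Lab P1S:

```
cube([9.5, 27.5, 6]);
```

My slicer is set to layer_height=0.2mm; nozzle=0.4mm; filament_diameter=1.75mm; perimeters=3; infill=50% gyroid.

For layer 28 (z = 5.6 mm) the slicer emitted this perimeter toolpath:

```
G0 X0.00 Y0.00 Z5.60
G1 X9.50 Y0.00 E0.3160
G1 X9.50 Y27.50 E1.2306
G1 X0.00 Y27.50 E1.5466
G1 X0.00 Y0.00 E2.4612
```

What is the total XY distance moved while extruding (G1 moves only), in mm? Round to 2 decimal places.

74.00 mm

Sum the Euclidean lengths of each G1 segment: total = 74.00 mm.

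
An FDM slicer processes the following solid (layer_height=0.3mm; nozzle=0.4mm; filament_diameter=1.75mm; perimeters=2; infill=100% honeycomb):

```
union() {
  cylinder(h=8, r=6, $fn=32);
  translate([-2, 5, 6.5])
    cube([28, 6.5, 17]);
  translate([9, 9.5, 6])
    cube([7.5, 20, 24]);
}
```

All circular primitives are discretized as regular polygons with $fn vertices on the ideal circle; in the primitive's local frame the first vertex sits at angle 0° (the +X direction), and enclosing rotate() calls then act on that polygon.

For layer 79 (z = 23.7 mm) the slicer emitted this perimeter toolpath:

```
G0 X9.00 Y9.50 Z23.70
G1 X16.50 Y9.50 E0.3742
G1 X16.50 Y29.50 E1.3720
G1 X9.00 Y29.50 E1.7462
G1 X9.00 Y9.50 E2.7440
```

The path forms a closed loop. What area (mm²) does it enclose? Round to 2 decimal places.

150.00 mm²

Apply the shoelace formula to the sequence of (X, Y) vertices; enclosed area = 150.00 mm².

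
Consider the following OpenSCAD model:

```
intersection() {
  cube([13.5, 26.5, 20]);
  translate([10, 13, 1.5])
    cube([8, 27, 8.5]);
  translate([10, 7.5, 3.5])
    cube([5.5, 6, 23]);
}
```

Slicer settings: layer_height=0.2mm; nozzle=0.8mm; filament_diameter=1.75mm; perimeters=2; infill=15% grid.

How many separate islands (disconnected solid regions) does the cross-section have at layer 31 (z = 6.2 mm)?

At z = 6.2 mm: the cube (footprint 13.5×26.5) is included at this height; the 8×27 cube at (10, 13) contributes its full rectangle; the cube at (10, 7.5) (footprint 5.5×6) is included at this height; Keeping only the common overlap: the 8×27 cube at (10, 13) partially overlaps the 13.5×26.5 cube; clipping to the common part keeps 47.25 mm²; the 5.5×6 cube at (10, 7.5) partially overlaps the running intersection; clipping to the common part keeps 1.75 mm² — 1 connected region. Overall, the cross-section is a single solid region. Island count = 1.

1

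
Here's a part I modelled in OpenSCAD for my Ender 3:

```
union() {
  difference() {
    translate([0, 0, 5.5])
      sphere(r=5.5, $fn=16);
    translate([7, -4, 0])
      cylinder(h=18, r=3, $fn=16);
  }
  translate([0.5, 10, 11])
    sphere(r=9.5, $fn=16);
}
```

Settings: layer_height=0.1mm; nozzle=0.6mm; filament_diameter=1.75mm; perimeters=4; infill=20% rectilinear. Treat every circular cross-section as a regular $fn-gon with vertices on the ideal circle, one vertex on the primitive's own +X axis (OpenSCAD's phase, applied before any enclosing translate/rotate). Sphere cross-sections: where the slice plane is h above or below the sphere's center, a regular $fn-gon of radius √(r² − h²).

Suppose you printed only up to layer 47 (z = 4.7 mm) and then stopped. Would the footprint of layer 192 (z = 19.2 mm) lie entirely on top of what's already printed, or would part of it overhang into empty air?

entirely on top

Compare the two slices. At z = 4.7: the r=5.5 sphere slices to a regular 16-gon of circumradius 5.442 (√(r²−h²) with h=0.8 from center) (area = (16/2)·5.442²·sin(360°/16) = 90.65 mm²); the r=3 cylinder at (7, -4) contributes a regular 16-gon of circumradius 3 (area = (16/2)·3.000²·sin(360°/16) = 27.55 mm²); Taking the first minus the rest: starting from the r=5.5 sphere (90.65 mm²), the r=3 cylinder at (7, -4) partially overlaps it — only the 0.37 mm² overlap (of its 27.55 mm²) is removed, clipping the outline — area = 90.28 mm²; the sphere at (0.5, 10): section is a regular 16-gon, circumradius = √(r²−h²) = √(9.5²−6.3²) = 7.111 (area = (16/2)·7.111²·sin(360°/16) = 154.79 mm²); Merging all regions: the regions partially overlap — summed areas 245.07 mm² minus the doubly-counted overlap 11.69 mm² gives 233.38 mm² — area = 233.38 mm². At z = 19.2: the sphere is not intersected at this z (|z−center|=13.700 > r=5.5); the cylinder at (7, -4) is absent (z outside [0, 18]); Subtracting the remaining from the first: the first operand is absent here, so nothing remains; the r=9.5 sphere at (0.5, 10) slices to a regular 16-gon of circumradius 4.797 (√(r²−h²) with h=8.2 from center) (area = (16/2)·4.797²·sin(360°/16) = 70.44 mm²); Merging all regions: only the r=9.5 sphere at (0.5, 10) is present, so the union is just that shape — area = 70.44 mm². Checking containment: the cross-section at z = 19.2 is a subset of the cross-section at z = 4.7.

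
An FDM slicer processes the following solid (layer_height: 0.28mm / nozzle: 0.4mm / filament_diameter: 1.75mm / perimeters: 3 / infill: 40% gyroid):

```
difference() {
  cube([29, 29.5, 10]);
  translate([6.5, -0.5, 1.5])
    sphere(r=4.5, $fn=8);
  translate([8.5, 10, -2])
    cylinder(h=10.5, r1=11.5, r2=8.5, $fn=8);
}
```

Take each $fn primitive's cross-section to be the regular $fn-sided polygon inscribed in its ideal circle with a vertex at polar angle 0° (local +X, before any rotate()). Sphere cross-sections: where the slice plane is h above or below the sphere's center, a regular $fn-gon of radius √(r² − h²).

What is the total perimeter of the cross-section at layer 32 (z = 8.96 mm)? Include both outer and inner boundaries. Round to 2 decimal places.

At z = 8.96 mm: the cube (footprint 29×29.5) is included at this height (perimeter 117.00 mm); the sphere at (6.5, -0.5) is not intersected at this z (|z−center|=7.460 > r=4.5); the cone at (8.5, 10) is absent (z outside [-2, 8.5]); After the difference (first − rest): none of the subtracted shapes is present at this height, so the 29×29.5 cube is unchanged — boundary = 117.00 mm. Overall, the cross-section is a single solid region. Total boundary length (outer) = 117.00 mm.

117.00 mm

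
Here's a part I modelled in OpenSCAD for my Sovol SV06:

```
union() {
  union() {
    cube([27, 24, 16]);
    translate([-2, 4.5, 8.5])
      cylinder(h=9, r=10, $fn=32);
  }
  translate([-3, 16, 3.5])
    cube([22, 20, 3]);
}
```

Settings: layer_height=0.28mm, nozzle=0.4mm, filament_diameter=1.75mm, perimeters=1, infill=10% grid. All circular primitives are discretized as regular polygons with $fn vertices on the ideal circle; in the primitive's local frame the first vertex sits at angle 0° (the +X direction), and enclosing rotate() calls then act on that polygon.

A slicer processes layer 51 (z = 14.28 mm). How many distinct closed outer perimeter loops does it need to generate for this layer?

1

At z = 14.28 mm: the 27×24 cube contributes its full rectangle; the cylinder at (-2, 4.5): section is a regular 32-gon, circumradius r=10; Merging all regions: the regions partially overlap (shared area 92.52 mm²), so overlapping operands fuse into one piece — 1 connected region; the cube at (-3, 16) is not intersected at this z (z outside [3.5, 6.5]); Taking the union: only that combined region is present, so the union is just that shape — 1 connected region. The result has 1 disconnected region.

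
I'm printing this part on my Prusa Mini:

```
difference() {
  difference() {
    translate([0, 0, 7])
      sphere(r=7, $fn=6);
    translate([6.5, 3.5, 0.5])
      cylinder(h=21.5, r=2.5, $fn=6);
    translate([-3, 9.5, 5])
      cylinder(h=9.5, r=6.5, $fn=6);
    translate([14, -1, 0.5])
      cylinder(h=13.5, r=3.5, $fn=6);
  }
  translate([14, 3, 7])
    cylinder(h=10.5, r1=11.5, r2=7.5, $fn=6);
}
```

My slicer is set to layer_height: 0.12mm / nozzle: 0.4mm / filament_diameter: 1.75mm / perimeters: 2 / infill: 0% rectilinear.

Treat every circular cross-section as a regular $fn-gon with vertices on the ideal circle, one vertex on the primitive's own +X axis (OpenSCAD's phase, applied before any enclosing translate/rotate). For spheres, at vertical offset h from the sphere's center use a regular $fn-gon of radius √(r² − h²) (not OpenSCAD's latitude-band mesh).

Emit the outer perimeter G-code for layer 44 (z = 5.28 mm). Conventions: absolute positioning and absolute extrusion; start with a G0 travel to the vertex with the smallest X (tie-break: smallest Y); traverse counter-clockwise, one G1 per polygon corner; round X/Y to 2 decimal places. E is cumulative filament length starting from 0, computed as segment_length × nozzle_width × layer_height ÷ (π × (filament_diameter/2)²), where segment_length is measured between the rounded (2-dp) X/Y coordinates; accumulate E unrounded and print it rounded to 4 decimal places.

At z = 5.28 mm: the r=7 sphere contributes a regular 6-gon of circumradius √(7²−1.72²) = 6.785; the r=2.5 cylinder at (6.5, 3.5) gives a regular 6-gon of circumradius 2.5 (constant along its height); the r=6.5 cylinder at (-3, 9.5) gives a regular 6-gon of circumradius 6.5 (constant along its height); the cylinder at (14, -1): section is a regular 6-gon, circumradius r=3.5; After the difference (first − rest): starting from the r=7 sphere, the r=2.5 cylinder at (6.5, 3.5) partially overlaps it — only the 1.91 mm² overlap (of its 16.24 mm²) is removed, clipping the outline; the r=6.5 cylinder at (-3, 9.5) partially overlaps it — only the 9.63 mm² overlap (of its 109.77 mm²) is removed, clipping the outline; the r=3.5 cylinder at (14, -1) misses the remaining region (no effect) — 1 connected region; the cone at (14, 3) does not reach this height (z outside [7, 17.5]); Taking the first minus the rest: none of the subtracted shapes is present at this height, so that combined region is unchanged — 1 connected region. The outline is a single polygon with 12 vertices. Extrusion per mm of travel: 0.4 × 0.12 / (π × 0.875²) = 0.019956. Accumulating E over each segment gives final E = 0.8280.

G0 X-6.79 Y0.00 Z5.28
G1 X-3.39 Y-5.88 E0.1355
G1 X3.39 Y-5.88 E0.2708
G1 X6.79 Y0.00 E0.4064
G1 X6.01 Y1.33 E0.4372
G1 X5.25 Y1.33 E0.4523
G1 X4.00 Y3.50 E0.5023
G1 X4.38 Y4.16 E0.5175
G1 X3.39 Y5.88 E0.5571
G1 X1.41 Y5.88 E0.5966
G1 X0.25 Y3.87 E0.6429
G1 X-4.55 Y3.87 E0.7387
G1 X-6.79 Y0.00 E0.8280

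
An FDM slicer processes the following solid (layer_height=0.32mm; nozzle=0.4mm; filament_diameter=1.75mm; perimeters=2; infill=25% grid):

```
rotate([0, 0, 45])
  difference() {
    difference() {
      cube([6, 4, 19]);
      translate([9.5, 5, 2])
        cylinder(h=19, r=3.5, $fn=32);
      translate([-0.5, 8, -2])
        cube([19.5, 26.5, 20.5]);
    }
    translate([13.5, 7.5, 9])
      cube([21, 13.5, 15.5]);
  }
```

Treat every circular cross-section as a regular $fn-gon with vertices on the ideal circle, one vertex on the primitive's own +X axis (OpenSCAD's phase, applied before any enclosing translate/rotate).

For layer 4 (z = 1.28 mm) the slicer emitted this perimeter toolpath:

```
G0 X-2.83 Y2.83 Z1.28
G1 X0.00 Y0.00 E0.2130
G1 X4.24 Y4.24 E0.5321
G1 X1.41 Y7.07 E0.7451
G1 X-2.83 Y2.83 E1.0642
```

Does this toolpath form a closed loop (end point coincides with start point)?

Start point (G0): (-2.83, 2.83). End point (last G1): the path returns to the start — closed.

yes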